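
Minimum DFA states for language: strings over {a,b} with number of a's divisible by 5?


Track (count of a) mod 5: states 0..4, accept at 0
Minimal DFA: 5 states


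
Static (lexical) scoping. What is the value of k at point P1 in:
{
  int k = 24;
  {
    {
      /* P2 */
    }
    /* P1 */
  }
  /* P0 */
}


P1's block does not declare k; resolves to the enclosing declaration at depth 0
k = 24


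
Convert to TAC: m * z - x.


Break into single-operator statements:
t1 = m * z
t2 = t1 - x


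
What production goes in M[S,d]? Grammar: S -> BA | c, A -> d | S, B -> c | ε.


For [S, d]: 'd' ∈ FIRST(BA)
Entry: S -> BA


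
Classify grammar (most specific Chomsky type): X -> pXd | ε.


Single nonterminal LHS, but p^n d^n is not regular
Classification: Type 2 (Context-Free)


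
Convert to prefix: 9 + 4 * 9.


'*' binds tighter: tree is (+ 9 (* 4 9))
Prefix: + 9 * 4 9


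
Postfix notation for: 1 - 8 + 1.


Left to right (same or higher precedence on left)
Postfix: 1 8 - 1 +


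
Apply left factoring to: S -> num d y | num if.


Common prefix: 'num'
Factored: S -> num S', S' -> d y | if


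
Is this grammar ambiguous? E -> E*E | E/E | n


'n*n/n' has two parse trees (no precedence encoded between * and /)
Ambiguous


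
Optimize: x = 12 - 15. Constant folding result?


12 - 15 = -3 at compile time
Optimized: x = -3


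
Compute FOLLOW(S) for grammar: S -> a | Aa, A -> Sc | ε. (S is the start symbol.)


$ ∈ FOLLOW(S). For each A -> αBβ: add FIRST(β)\{ε} to FOLLOW(B); if β nullable, add FOLLOW(A).
FOLLOW(S) = {$, c}


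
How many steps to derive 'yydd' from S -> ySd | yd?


Derivation: S => ySd => yydd
Steps: 2


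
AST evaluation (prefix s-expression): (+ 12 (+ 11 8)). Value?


Evaluate inner: (+ 11 8) = 19
Evaluate root: (+ 12 19) = 31
Result: 31


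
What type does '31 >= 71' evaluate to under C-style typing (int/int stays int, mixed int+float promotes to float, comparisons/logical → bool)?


Operand types: int >= int
Rule: comparison yields bool
Result type: bool


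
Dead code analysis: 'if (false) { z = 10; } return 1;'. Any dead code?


condition is constant false, so the whole block is unreachable
Dead: 'if (false) { z = 10; }'


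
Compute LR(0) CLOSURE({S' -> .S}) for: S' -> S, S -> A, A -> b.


Start: S' -> .S
For each item with dot before a nonterminal B, add B -> .γ for every B-production
Closure: [S' -> .S, S -> .A, A -> .b]


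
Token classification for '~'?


Pattern: operator symbol
Type: OPERATOR


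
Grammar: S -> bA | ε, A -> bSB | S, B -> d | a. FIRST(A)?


Per alternative of A: FIRST(bSB) = {b}; FIRST(S) = {b, ε}
FIRST(A) = {b, ε}


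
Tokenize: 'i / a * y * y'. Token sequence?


Scan left to right, longest-match per lexeme
Tokens: ID(i), OP(/), ID(a), OP(*), ID(y), OP(*), ID(y)


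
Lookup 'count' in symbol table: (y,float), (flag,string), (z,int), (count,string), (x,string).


Lookup 'count' → type string


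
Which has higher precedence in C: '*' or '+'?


'*' is multiplicative (level 10); '+' is additive (level 9)
Higher level binds tighter
'*' has higher precedence than '+'


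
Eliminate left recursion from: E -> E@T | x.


Left-recursive alternatives: E@T; non-recursive: x
Introduce E': E -> xE', E' -> @TE' | ε


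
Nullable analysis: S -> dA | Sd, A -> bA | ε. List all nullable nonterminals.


A nonterminal is nullable iff some alternative derives ε (directly, or every symbol in it is nullable)
Nullable: {A}


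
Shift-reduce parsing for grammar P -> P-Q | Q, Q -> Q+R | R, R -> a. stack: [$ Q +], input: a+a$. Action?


no handle; shift 'a'
Action: shift


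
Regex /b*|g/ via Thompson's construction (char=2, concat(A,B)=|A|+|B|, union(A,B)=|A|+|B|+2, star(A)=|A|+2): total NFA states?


Syntax tree has 2 char leaf(s), 1 union(s), 1 star(s)
chars contribute 2×2 = 4; each union adds +2; each star adds +2
Total: 4 + 2 + 2 = 8 states


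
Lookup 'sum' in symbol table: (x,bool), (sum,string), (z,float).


Lookup 'sum' → type string


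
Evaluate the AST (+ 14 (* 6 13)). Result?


Evaluate inner: (* 6 13) = 78
Evaluate root: (+ 14 78) = 92
Result: 92


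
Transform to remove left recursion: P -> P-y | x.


Left-recursive alternatives: P-y; non-recursive: x
Introduce P': P -> xP', P' -> -yP' | ε


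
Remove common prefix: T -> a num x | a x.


Common prefix: 'a'
Factored: T -> a T', T' -> num x | x


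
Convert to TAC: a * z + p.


Break into single-operator statements:
t1 = a * z
t2 = t1 + p


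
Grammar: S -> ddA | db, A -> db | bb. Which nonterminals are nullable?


A nonterminal is nullable iff some alternative derives ε (directly, or every symbol in it is nullable)
Nullable: {}


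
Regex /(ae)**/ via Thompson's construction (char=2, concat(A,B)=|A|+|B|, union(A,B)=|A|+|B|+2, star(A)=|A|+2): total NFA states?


Syntax tree has 2 char leaf(s), 0 union(s), 2 star(s)
chars contribute 2×2 = 4; each union adds +2; each star adds +2
Total: 4 + 0 + 4 = 8 states


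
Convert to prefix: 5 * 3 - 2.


left-to-right (same/higher precedence on left): tree is (- (* 5 3) 2)
Prefix: - * 5 3 2


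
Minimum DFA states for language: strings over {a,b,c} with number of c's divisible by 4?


Track (count of c) mod 4: states 0..3, accept at 0
Minimal DFA: 4 states


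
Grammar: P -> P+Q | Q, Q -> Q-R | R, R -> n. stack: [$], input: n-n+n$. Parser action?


no handle on stack; shift 'n'
Action: shift


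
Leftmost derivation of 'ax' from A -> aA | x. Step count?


Derivation: A => aA => ax
Steps: 2


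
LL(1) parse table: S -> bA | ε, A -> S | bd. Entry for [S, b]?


For [S, b]: 'b' ∈ FIRST(bA)
Entry: S -> bA


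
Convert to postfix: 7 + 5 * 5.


* has higher precedence, evaluate 5*5 first
Postfix: 7 5 5 * +


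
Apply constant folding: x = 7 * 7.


7 * 7 = 49 at compile time
Optimized: x = 49


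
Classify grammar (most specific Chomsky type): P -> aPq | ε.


Single nonterminal LHS, but a^n q^n is not regular
Classification: Type 2 (Context-Free)


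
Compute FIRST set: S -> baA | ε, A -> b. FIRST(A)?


Per alternative of A: FIRST(b) = {b}
FIRST(A) = {b}


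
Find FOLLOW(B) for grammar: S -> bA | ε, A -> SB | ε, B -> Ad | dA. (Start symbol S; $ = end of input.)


$ ∈ FOLLOW(S). For each A -> αBβ: add FIRST(β)\{ε} to FOLLOW(B); if β nullable, add FOLLOW(A).
FOLLOW(B) = {$, b, d}


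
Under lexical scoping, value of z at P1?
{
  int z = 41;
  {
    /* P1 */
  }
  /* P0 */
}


P1's block does not declare z; resolves to the enclosing declaration at depth 0
z = 41


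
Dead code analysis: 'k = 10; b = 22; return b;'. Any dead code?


k is assigned but never read
Dead: 'k = 10'


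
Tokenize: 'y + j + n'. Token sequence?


Scan left to right, longest-match per lexeme
Tokens: ID(y), OP(+), ID(j), OP(+), ID(n)


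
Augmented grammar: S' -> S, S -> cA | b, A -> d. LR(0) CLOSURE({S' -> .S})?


Start: S' -> .S
For each item with dot before a nonterminal B, add B -> .γ for every B-production
Closure: [S' -> .S, S -> .cA, S -> .b]


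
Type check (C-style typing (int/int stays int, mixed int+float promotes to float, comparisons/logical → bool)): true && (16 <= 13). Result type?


Operand types: bool && bool
Rule: logical operators take bool operands and yield bool
Result type: bool


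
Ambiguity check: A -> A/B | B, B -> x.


precedence layered via separate nonterminal B: deterministic
Unambiguous


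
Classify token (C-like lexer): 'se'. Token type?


Pattern: letter/underscore followed by alphanumerics, not a keyword
Type: IDENTIFIER


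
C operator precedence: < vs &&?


'<' is relational (level 7); '&&' is logical AND (level 2)
Higher level binds tighter
'<' has higher precedence than '&&'


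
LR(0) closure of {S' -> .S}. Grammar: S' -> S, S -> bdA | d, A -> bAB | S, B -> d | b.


Start: S' -> .S
For each item with dot before a nonterminal B, add B -> .γ for every B-production
Closure: [S' -> .S, S -> .bdA, S -> .d]


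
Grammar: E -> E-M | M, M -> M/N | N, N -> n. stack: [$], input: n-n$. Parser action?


no handle on stack; shift 'n'
Action: shift


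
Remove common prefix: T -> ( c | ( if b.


Common prefix: '('
Factored: T -> ( T', T' -> c | if b


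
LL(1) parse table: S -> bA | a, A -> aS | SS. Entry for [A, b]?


For [A, b]: 'b' ∈ FIRST(SS)
Entry: A -> SS


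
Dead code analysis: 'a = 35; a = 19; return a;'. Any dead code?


first assignment to a is overwritten before any read
Dead: 'a = 35'


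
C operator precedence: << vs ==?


'<<' is shift (level 8); '==' is equality (level 6)
Higher level binds tighter
'<<' has higher precedence than '=='


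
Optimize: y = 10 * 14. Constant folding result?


10 * 14 = 140 at compile time
Optimized: y = 140


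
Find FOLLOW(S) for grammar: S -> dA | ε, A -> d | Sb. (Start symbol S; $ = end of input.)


$ ∈ FOLLOW(S). For each A -> αBβ: add FIRST(β)\{ε} to FOLLOW(B); if β nullable, add FOLLOW(A).
FOLLOW(S) = {$, b}


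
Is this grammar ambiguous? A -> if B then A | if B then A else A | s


dangling else: 'if B then if B then s else s' parses two ways
Ambiguous


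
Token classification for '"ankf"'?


Pattern: double-quoted sequence
Type: STRING_LITERAL


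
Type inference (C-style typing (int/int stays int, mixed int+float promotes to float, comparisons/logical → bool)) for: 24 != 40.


Operand types: int != int
Rule: comparison yields bool
Result type: bool


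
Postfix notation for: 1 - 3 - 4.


Left to right (same or higher precedence on left)
Postfix: 1 3 - 4 -


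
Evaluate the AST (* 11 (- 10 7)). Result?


Evaluate inner: (- 10 7) = 3
Evaluate root: (* 11 3) = 33
Result: 33


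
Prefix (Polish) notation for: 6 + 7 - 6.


left-to-right (same/higher precedence on left): tree is (- (+ 6 7) 6)
Prefix: - + 6 7 6


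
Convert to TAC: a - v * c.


Break into single-operator statements:
t1 = v * c
t2 = a - t1


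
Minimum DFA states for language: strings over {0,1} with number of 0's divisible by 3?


Track (count of 0) mod 3: states 0..2, accept at 0
Minimal DFA: 3 states


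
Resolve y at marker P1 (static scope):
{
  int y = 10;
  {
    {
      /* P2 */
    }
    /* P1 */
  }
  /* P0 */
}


P1's block does not declare y; resolves to the enclosing declaration at depth 0
y = 10


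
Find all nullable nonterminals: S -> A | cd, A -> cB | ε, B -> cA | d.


A nonterminal is nullable iff some alternative derives ε (directly, or every symbol in it is nullable)
Nullable: {A, S}


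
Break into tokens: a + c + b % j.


Scan left to right, longest-match per lexeme
Tokens: ID(a), OP(+), ID(c), OP(+), ID(b), OP(%), ID(j)


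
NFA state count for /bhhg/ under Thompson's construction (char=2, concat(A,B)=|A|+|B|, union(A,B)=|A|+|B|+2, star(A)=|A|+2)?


Syntax tree has 4 char leaf(s), 0 union(s), 0 star(s)
chars contribute 4×2 = 8; each union adds +2; each star adds +2
Total: 8 + 0 + 0 = 8 states


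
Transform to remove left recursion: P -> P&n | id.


Left-recursive alternatives: P&n; non-recursive: id
Introduce P': P -> idP', P' -> &nP' | ε


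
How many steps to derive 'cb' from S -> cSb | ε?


Derivation: S => cSb => cb
Steps: 2


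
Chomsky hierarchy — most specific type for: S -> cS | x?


Right-linear: every RHS is a terminal or a terminal followed by one nonterminal
Classification: Type 3 (Regular)


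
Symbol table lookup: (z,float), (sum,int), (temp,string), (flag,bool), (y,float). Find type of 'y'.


Lookup 'y' → type float


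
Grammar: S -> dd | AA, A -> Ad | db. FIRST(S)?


Per alternative of S: FIRST(dd) = {d}; FIRST(AA) = {d}
FIRST(S) = {d}


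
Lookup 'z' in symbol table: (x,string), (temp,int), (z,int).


Lookup 'z' → type int


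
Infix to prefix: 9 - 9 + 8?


left-to-right (same/higher precedence on left): tree is (+ (- 9 9) 8)
Prefix: + - 9 9 8


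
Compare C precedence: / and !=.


'/' is multiplicative (level 10); '!=' is equality (level 6)
Higher level binds tighter
'/' has higher precedence than '!='


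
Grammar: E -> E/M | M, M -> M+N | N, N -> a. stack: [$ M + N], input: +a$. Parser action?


handle 'M+N' on top
Action: reduce (M -> M+N)


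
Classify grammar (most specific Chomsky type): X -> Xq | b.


Left-linear: every RHS is a terminal or one nonterminal followed by a terminal
Classification: Type 3 (Regular)


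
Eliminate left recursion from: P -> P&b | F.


Left-recursive alternatives: P&b; non-recursive: F
Introduce P': P -> FP', P' -> &bP' | ε


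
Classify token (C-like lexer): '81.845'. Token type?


Pattern: digits with a decimal point
Type: FLOAT_LITERAL


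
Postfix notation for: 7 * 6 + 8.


Left to right (same or higher precedence on left)
Postfix: 7 6 * 8 +


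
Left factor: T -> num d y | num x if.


Common prefix: 'num'
Factored: T -> num T', T' -> d y | x if


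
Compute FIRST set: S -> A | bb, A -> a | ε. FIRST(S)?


Per alternative of S: FIRST(A) = {a, ε}; FIRST(bb) = {b}
FIRST(S) = {a, b, ε}


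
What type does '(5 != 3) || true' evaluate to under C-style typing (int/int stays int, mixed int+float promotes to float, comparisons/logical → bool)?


Operand types: bool || bool
Rule: logical operators take bool operands and yield bool
Result type: bool


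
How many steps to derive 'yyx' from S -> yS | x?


Derivation: S => yS => yyS => yyx
Steps: 3


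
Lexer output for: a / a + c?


Scan left to right, longest-match per lexeme
Tokens: ID(a), OP(/), ID(a), OP(+), ID(c)


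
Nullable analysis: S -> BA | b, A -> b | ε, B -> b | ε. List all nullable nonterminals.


A nonterminal is nullable iff some alternative derives ε (directly, or every symbol in it is nullable)
Nullable: {A, B, S}


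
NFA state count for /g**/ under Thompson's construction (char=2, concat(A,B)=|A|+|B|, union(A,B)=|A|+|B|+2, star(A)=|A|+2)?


Syntax tree has 1 char leaf(s), 0 union(s), 2 star(s)
chars contribute 1×2 = 2; each union adds +2; each star adds +2
Total: 2 + 0 + 4 = 6 states


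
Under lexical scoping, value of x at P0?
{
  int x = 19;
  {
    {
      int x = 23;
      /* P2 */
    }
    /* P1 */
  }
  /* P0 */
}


x declared in the same block as P0
x = 19


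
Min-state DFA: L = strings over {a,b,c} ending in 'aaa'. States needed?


Track the longest suffix of input matching a prefix of 'aaa': 4 classes (prefixes of length 0..3)
Minimal DFA: 4 states


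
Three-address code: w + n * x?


Break into single-operator statements:
t1 = n * x
t2 = w + t1


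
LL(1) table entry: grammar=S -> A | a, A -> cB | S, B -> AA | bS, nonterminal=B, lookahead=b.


For [B, b]: 'b' ∈ FIRST(bS)
Entry: B -> bS


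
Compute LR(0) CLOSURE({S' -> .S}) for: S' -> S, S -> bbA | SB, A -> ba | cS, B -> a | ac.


Start: S' -> .S
For each item with dot before a nonterminal B, add B -> .γ for every B-production
Closure: [S' -> .S, S -> .bbA, S -> .SB]


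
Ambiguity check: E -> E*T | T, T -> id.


precedence layered via separate nonterminal T: deterministic
Unambiguous


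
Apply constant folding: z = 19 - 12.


19 - 12 = 7 at compile time
Optimized: z = 7


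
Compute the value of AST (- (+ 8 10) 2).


Evaluate inner: (+ 8 10) = 18
Evaluate root: (- 18 2) = 16
Result: 16


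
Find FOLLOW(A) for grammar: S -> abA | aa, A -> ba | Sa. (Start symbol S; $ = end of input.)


$ ∈ FOLLOW(S). For each A -> αBβ: add FIRST(β)\{ε} to FOLLOW(B); if β nullable, add FOLLOW(A).
FOLLOW(A) = {$, a}


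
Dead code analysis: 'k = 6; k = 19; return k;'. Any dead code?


first assignment to k is overwritten before any read
Dead: 'k = 6'


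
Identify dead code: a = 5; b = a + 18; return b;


a is read by b's definition; b is returned
No dead code


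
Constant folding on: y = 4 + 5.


4 + 5 = 9 at compile time
Optimized: y = 9


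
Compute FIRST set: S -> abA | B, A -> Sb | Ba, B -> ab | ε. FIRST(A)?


Per alternative of A: FIRST(Sb) = {a, b}; FIRST(Ba) = {a}
FIRST(A) = {a, b}


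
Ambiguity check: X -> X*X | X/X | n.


'n*n/n' has two parse trees (no precedence encoded between * and /)
Ambiguous


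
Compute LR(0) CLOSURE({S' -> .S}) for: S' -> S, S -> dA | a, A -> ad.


Start: S' -> .S
For each item with dot before a nonterminal B, add B -> .γ for every B-production
Closure: [S' -> .S, S -> .dA, S -> .a]


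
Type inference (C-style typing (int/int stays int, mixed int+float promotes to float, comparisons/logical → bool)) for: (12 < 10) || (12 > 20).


Operand types: bool || bool
Rule: logical operators take bool operands and yield bool
Result type: bool


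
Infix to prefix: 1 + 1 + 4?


left-to-right (same/higher precedence on left): tree is (+ (+ 1 1) 4)
Prefix: + + 1 1 4


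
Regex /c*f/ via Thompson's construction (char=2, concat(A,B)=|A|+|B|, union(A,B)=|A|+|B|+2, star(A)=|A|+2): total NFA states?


Syntax tree has 2 char leaf(s), 0 union(s), 1 star(s)
chars contribute 2×2 = 4; each union adds +2; each star adds +2
Total: 4 + 0 + 2 = 6 states


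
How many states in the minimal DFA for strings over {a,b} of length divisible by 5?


Track length mod 5: states 0..4, accept at 0
Minimal DFA: 5 states


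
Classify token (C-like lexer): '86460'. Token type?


Pattern: digits only
Type: INTEGER_LITERAL


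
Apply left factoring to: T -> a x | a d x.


Common prefix: 'a'
Factored: T -> a T', T' -> x | d x


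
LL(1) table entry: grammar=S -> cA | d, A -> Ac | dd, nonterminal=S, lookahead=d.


For [S, d]: 'd' ∈ FIRST(d)
Entry: S -> d


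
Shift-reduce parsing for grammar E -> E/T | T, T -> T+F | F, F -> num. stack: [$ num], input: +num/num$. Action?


'num' on top is the handle for F -> num
Action: reduce (F -> num)


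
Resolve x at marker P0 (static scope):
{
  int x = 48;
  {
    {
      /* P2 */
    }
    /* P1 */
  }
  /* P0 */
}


x declared in the same block as P0
x = 48


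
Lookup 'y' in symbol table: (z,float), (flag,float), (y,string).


Lookup 'y' → type string


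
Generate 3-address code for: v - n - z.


Break into single-operator statements:
t1 = v - n
t2 = t1 - z


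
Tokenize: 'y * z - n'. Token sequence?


Scan left to right, longest-match per lexeme
Tokens: ID(y), OP(*), ID(z), OP(-), ID(n)


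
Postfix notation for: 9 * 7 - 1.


Left to right (same or higher precedence on left)
Postfix: 9 7 * 1 -


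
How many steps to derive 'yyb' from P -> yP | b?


Derivation: P => yP => yyP => yyb
Steps: 3


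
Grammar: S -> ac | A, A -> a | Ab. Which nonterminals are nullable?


A nonterminal is nullable iff some alternative derives ε (directly, or every symbol in it is nullable)
Nullable: {}


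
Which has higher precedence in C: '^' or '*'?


'*' is multiplicative (level 10); '^' is bitwise XOR (level 4)
Higher level binds tighter
'*' has higher precedence than '^'


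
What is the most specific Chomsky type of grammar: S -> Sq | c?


Left-linear: every RHS is a terminal or one nonterminal followed by a terminal
Classification: Type 3 (Regular)


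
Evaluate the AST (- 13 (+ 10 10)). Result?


Evaluate inner: (+ 10 10) = 20
Evaluate root: (- 13 20) = -7
Result: -7


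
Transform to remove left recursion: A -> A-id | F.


Left-recursive alternatives: A-id; non-recursive: F
Introduce A': A -> FA', A' -> -idA' | ε


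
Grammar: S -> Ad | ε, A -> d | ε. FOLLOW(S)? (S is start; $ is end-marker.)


$ ∈ FOLLOW(S). For each A -> αBβ: add FIRST(β)\{ε} to FOLLOW(B); if β nullable, add FOLLOW(A).
FOLLOW(S) = {$}


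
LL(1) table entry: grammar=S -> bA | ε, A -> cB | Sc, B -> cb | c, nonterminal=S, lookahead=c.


For [S, c]: ε is nullable and 'c' ∈ FOLLOW(S)
Entry: S -> ε


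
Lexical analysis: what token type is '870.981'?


Pattern: digits with a decimal point
Type: FLOAT_LITERAL


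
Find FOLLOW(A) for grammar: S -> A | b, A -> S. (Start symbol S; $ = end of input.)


$ ∈ FOLLOW(S). For each A -> αBβ: add FIRST(β)\{ε} to FOLLOW(B); if β nullable, add FOLLOW(A).
FOLLOW(A) = {$}


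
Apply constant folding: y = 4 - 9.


4 - 9 = -5 at compile time
Optimized: y = -5


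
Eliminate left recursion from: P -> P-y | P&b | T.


Left-recursive alternatives: P-y, P&b; non-recursive: T
Introduce P': P -> TP', P' -> -yP' | &bP' | ε


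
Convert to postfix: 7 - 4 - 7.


Left to right (same or higher precedence on left)
Postfix: 7 4 - 7 -


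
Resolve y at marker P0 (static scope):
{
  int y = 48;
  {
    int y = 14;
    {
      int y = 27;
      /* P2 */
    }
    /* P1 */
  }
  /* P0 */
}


y declared in the same block as P0
y = 48


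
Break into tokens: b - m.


Scan left to right, longest-match per lexeme
Tokens: ID(b), OP(-), ID(m)


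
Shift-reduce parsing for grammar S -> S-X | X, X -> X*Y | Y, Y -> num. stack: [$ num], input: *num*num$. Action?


'num' on top is the handle for Y -> num
Action: reduce (Y -> num)


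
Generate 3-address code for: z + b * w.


Break into single-operator statements:
t1 = b * w
t2 = z + t1


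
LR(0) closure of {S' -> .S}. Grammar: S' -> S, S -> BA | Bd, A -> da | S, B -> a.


Start: S' -> .S
For each item with dot before a nonterminal B, add B -> .γ for every B-production
Closure: [S' -> .S, S -> .BA, S -> .Bd, B -> .a]


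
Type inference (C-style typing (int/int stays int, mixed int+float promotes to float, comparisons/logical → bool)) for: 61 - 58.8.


Operand types: int - float
Rule: mixed int/float promotes to float; int/int stays int
Result type: float


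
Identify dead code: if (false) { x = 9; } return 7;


condition is constant false, so the whole block is unreachable
Dead: 'if (false) { x = 9; }'


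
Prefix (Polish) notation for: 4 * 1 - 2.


left-to-right (same/higher precedence on left): tree is (- (* 4 1) 2)
Prefix: - * 4 1 2


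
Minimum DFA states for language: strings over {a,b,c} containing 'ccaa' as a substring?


KMP-style automaton: 4 progress states + 1 absorbing accept = 5
Minimal DFA: 5 states


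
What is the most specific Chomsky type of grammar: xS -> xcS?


LHS has context (more than one symbol) and |LHS| ≤ |RHS|
Classification: Type 1 (Context-Sensitive)


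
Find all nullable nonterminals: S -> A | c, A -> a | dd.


A nonterminal is nullable iff some alternative derives ε (directly, or every symbol in it is nullable)
Nullable: {}


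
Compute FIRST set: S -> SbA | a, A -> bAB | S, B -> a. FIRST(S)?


Per alternative of S: FIRST(SbA) = {a}; FIRST(a) = {a}
FIRST(S) = {a}


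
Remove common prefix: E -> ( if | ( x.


Common prefix: '('
Factored: E -> ( E', E' -> if | x


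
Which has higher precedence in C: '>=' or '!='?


'>=' is relational (level 7); '!=' is equality (level 6)
Higher level binds tighter
'>=' has higher precedence than '!='


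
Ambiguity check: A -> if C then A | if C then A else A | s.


dangling else: 'if C then if C then s else s' parses two ways
Ambiguous


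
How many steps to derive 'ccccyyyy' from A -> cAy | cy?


Derivation: A => cAy => ccAyy => cccAyyy => ccccyyyy
Steps: 4


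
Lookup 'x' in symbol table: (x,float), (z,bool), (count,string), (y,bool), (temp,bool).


Lookup 'x' → type float


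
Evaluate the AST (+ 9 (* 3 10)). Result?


Evaluate inner: (* 3 10) = 30
Evaluate root: (+ 9 30) = 39
Result: 39


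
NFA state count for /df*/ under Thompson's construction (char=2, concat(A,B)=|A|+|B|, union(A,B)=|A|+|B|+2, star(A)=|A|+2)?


Syntax tree has 2 char leaf(s), 0 union(s), 1 star(s)
chars contribute 2×2 = 4; each union adds +2; each star adds +2
Total: 4 + 0 + 2 = 6 states


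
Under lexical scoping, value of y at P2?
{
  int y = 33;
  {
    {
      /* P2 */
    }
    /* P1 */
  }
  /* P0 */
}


P2's block does not declare y; resolves to the enclosing declaration at depth 0
y = 33


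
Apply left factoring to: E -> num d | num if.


Common prefix: 'num'
Factored: E -> num E', E' -> d | if


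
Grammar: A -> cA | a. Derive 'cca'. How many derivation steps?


Derivation: A => cA => ccA => cca
Steps: 3


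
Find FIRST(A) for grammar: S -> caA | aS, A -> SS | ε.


Per alternative of A: FIRST(SS) = {a, c}; FIRST(ε) = {ε}
FIRST(A) = {a, c, ε}


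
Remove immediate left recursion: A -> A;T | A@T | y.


Left-recursive alternatives: A;T, A@T; non-recursive: y
Introduce A': A -> yA', A' -> ;TA' | @TA' | ε


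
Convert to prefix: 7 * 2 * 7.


left-to-right (same/higher precedence on left): tree is (* (* 7 2) 7)
Prefix: * * 7 2 7


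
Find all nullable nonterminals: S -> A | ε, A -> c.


A nonterminal is nullable iff some alternative derives ε (directly, or every symbol in it is nullable)
Nullable: {S}


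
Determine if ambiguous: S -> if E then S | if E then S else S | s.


dangling else: 'if E then if E then s else s' parses two ways
Ambiguous


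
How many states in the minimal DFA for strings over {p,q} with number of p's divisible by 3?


Track (count of p) mod 3: states 0..2, accept at 0
Minimal DFA: 3 states


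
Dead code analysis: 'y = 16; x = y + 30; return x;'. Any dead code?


y is read by x's definition; x is returned
No dead code


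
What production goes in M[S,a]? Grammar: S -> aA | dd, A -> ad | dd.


For [S, a]: 'a' ∈ FIRST(aA)
Entry: S -> aA


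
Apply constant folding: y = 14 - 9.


14 - 9 = 5 at compile time
Optimized: y = 5


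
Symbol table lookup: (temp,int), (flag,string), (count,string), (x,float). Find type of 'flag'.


Lookup 'flag' → type string


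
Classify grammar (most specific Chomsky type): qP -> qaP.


LHS has context (more than one symbol) and |LHS| ≤ |RHS|
Classification: Type 1 (Context-Sensitive)


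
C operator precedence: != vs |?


'!=' is equality (level 6); '|' is bitwise OR (level 3)
Higher level binds tighter
'!=' has higher precedence than '|'


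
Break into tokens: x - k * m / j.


Scan left to right, longest-match per lexeme
Tokens: ID(x), OP(-), ID(k), OP(*), ID(m), OP(/), ID(j)


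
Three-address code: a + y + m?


Break into single-operator statements:
t1 = a + y
t2 = t1 + m


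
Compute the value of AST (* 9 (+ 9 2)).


Evaluate inner: (+ 9 2) = 11
Evaluate root: (* 9 11) = 99
Result: 99


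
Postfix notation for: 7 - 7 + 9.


Left to right (same or higher precedence on left)
Postfix: 7 7 - 9 +


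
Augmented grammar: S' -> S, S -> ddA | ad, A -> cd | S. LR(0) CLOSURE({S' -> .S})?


Start: S' -> .S
For each item with dot before a nonterminal B, add B -> .γ for every B-production
Closure: [S' -> .S, S -> .ddA, S -> .ad]


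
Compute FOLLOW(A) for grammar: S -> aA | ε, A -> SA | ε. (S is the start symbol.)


$ ∈ FOLLOW(S). For each A -> αBβ: add FIRST(β)\{ε} to FOLLOW(B); if β nullable, add FOLLOW(A).
FOLLOW(A) = {$, a}


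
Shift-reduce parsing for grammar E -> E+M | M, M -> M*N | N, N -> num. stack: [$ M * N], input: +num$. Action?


handle 'M*N' on top
Action: reduce (M -> M*N)


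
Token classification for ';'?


Pattern: delimiter/punctuation
Type: PUNCTUATION


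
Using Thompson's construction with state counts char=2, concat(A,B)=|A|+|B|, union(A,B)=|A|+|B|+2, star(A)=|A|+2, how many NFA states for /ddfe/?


Syntax tree has 4 char leaf(s), 0 union(s), 0 star(s)
chars contribute 4×2 = 8; each union adds +2; each star adds +2
Total: 8 + 0 + 0 = 8 states


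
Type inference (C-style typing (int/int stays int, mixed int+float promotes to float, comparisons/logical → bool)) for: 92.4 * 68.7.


Operand types: float * float
Rule: mixed int/float promotes to float; int/int stays int
Result type: float


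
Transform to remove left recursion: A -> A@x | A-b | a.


Left-recursive alternatives: A@x, A-b; non-recursive: a
Introduce A': A -> aA', A' -> @xA' | -bA' | ε


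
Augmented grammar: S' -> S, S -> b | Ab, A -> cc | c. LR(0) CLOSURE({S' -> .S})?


Start: S' -> .S
For each item with dot before a nonterminal B, add B -> .γ for every B-production
Closure: [S' -> .S, S -> .b, S -> .Ab, A -> .cc, A -> .c]


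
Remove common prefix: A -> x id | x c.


Common prefix: 'x'
Factored: A -> x A', A' -> id | c


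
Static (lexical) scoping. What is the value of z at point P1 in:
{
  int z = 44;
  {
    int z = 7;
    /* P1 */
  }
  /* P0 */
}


z declared in the same block as P1
z = 7


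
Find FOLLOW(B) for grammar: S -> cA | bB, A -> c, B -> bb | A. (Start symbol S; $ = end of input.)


$ ∈ FOLLOW(S). For each A -> αBβ: add FIRST(β)\{ε} to FOLLOW(B); if β nullable, add FOLLOW(A).
FOLLOW(B) = {$}


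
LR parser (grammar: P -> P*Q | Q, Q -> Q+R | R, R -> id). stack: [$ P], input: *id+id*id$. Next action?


shift '*' to continue P -> P*Q
Action: shift


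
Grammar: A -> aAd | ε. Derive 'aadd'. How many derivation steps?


Derivation: A => aAd => aaAdd => aadd
Steps: 3


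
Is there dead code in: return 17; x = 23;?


statement follows a return and is unreachable
Dead: 'x = 23'


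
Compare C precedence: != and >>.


'>>' is shift (level 8); '!=' is equality (level 6)
Higher level binds tighter
'>>' has higher precedence than '!='


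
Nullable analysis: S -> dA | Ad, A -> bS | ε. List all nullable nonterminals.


A nonterminal is nullable iff some alternative derives ε (directly, or every symbol in it is nullable)
Nullable: {A}


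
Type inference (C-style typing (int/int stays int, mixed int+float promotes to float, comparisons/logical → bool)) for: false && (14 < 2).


Operand types: bool && bool
Rule: logical operators take bool operands and yield bool
Result type: bool


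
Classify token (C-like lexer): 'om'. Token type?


Pattern: letter/underscore followed by alphanumerics, not a keyword
Type: IDENTIFIER


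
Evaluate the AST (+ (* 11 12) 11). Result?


Evaluate inner: (* 11 12) = 132
Evaluate root: (+ 132 11) = 143
Result: 143


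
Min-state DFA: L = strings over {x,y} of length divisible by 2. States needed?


Track length mod 2: states 0..1, accept at 0
Minimal DFA: 2 states


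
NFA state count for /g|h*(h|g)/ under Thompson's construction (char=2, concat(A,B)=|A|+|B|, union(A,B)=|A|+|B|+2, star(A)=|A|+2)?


Syntax tree has 4 char leaf(s), 2 union(s), 1 star(s)
chars contribute 4×2 = 8; each union adds +2; each star adds +2
Total: 8 + 4 + 2 = 14 states


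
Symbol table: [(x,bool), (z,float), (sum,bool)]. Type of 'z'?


Lookup 'z' → type float


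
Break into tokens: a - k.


Scan left to right, longest-match per lexeme
Tokens: ID(a), OP(-), ID(k)


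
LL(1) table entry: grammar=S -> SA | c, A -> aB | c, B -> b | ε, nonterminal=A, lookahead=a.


For [A, a]: 'a' ∈ FIRST(aB)
Entry: A -> aB


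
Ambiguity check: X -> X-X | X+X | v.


'v-v+v' has two parse trees (no precedence encoded between - and +)
Ambiguous


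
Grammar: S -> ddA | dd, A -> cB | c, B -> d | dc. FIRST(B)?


Per alternative of B: FIRST(d) = {d}; FIRST(dc) = {d}
FIRST(B) = {d}


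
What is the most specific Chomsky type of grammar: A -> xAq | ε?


Single nonterminal LHS, but x^n q^n is not regular
Classification: Type 2 (Context-Free)


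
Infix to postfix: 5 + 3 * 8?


* has higher precedence, evaluate 3*8 first
Postfix: 5 3 8 * +


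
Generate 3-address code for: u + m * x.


Break into single-operator statements:
t1 = m * x
t2 = u + t1


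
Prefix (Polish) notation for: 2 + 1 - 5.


left-to-right (same/higher precedence on left): tree is (- (+ 2 1) 5)
Prefix: - + 2 1 5


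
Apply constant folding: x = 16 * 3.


16 * 3 = 48 at compile time
Optimized: x = 48


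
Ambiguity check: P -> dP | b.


right-linear, alternatives start with distinct terminals 'd' vs 'b': unique leftmost derivation
Unambiguous


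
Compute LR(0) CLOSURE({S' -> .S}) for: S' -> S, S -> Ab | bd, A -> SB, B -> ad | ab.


Start: S' -> .S
For each item with dot before a nonterminal B, add B -> .γ for every B-production
Closure: [S' -> .S, S -> .Ab, S -> .bd, A -> .SB]


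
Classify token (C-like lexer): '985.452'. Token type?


Pattern: digits with a decimal point
Type: FLOAT_LITERAL


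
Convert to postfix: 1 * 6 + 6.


Left to right (same or higher precedence on left)
Postfix: 1 6 * 6 +


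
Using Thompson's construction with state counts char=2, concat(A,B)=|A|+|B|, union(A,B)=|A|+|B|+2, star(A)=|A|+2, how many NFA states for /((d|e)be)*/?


Syntax tree has 4 char leaf(s), 1 union(s), 1 star(s)
chars contribute 4×2 = 8; each union adds +2; each star adds +2
Total: 8 + 2 + 2 = 12 states


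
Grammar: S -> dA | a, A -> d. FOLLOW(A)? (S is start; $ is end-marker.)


$ ∈ FOLLOW(S). For each A -> αBβ: add FIRST(β)\{ε} to FOLLOW(B); if β nullable, add FOLLOW(A).
FOLLOW(A) = {$}


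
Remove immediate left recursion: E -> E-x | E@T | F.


Left-recursive alternatives: E-x, E@T; non-recursive: F
Introduce E': E -> FE', E' -> -xE' | @TE' | ε


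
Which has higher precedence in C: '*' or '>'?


'*' is multiplicative (level 10); '>' is relational (level 7)
Higher level binds tighter
'*' has higher precedence than '>'


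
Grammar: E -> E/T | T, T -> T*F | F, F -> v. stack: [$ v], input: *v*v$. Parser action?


'v' on top is the handle for F -> v
Action: reduce (F -> v)


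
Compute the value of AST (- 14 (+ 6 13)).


Evaluate inner: (+ 6 13) = 19
Evaluate root: (- 14 19) = -5
Result: -5


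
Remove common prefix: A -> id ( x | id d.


Common prefix: 'id'
Factored: A -> id A', A' -> ( x | d


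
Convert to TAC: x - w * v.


Break into single-operator statements:
t1 = w * v
t2 = x - t1


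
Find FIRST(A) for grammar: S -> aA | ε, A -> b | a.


Per alternative of A: FIRST(b) = {b}; FIRST(a) = {a}
FIRST(A) = {a, b}


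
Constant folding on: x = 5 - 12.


5 - 12 = -7 at compile time
Optimized: x = -7


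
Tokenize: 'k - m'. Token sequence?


Scan left to right, longest-match per lexeme
Tokens: ID(k), OP(-), ID(m)


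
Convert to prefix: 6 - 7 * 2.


'*' binds tighter: tree is (- 6 (* 7 2))
Prefix: - 6 * 7 2


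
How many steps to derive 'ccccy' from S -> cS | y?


Derivation: S => cS => ccS => cccS => ccccS => ccccy
Steps: 5


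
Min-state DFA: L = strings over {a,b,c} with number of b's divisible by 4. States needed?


Track (count of b) mod 4: states 0..3, accept at 0
Minimal DFA: 4 states


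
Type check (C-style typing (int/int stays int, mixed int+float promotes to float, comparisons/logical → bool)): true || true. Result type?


Operand types: bool || bool
Rule: logical operators take bool operands and yield bool
Result type: bool


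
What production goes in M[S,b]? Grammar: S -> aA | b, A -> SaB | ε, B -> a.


For [S, b]: 'b' ∈ FIRST(b)
Entry: S -> b


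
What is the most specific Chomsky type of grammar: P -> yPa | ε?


Single nonterminal LHS, but y^n a^n is not regular
Classification: Type 2 (Context-Free)


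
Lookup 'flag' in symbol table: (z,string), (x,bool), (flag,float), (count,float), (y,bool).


Lookup 'flag' → type float


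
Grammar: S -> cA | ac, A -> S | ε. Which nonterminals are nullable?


A nonterminal is nullable iff some alternative derives ε (directly, or every symbol in it is nullable)
Nullable: {A}


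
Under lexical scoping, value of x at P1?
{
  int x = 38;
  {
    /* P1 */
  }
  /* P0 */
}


P1's block does not declare x; resolves to the enclosing declaration at depth 0
x = 38


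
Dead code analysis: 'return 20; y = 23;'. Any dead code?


statement follows a return and is unreachable
Dead: 'y = 23'


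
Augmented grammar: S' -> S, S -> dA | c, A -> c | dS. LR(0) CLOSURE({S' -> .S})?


Start: S' -> .S
For each item with dot before a nonterminal B, add B -> .γ for every B-production
Closure: [S' -> .S, S -> .dA, S -> .c]


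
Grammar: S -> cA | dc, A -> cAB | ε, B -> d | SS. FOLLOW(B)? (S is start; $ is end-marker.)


$ ∈ FOLLOW(S). For each A -> αBβ: add FIRST(β)\{ε} to FOLLOW(B); if β nullable, add FOLLOW(A).
FOLLOW(B) = {$, c, d}


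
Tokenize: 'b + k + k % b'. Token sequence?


Scan left to right, longest-match per lexeme
Tokens: ID(b), OP(+), ID(k), OP(+), ID(k), OP(%), ID(b)


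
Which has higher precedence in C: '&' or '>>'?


'>>' is shift (level 8); '&' is bitwise AND (level 5)
Higher level binds tighter
'>>' has higher precedence than '&'


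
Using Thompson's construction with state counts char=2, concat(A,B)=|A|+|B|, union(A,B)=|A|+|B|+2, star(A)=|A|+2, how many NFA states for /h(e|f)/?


Syntax tree has 3 char leaf(s), 1 union(s), 0 star(s)
chars contribute 3×2 = 6; each union adds +2; each star adds +2
Total: 6 + 2 + 0 = 8 states


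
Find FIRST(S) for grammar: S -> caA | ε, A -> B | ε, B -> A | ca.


Per alternative of S: FIRST(caA) = {c}; FIRST(ε) = {ε}
FIRST(S) = {c, ε}


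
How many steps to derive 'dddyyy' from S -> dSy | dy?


Derivation: S => dSy => ddSyy => dddyyy
Steps: 3


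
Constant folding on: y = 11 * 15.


11 * 15 = 165 at compile time
Optimized: y = 165


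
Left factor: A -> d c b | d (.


Common prefix: 'd'
Factored: A -> d A', A' -> c b | (


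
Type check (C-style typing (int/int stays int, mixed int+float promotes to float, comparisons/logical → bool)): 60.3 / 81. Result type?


Operand types: float / int
Rule: mixed int/float promotes to float; int/int stays int
Result type: float


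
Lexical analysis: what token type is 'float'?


Pattern: reserved word
Type: KEYWORD


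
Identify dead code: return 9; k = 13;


statement follows a return and is unreachable
Dead: 'k = 13'


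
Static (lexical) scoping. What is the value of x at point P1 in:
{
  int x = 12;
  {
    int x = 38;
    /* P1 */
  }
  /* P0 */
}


x declared in the same block as P1
x = 38


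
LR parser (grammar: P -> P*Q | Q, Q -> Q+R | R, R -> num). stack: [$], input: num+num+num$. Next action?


no handle on stack; shift 'num'
Action: shift


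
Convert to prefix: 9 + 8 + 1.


left-to-right (same/higher precedence on left): tree is (+ (+ 9 8) 1)
Prefix: + + 9 8 1


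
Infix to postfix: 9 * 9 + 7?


Left to right (same or higher precedence on left)
Postfix: 9 9 * 7 +


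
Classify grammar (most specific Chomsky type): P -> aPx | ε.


Single nonterminal LHS, but a^n x^n is not regular
Classification: Type 2 (Context-Free)


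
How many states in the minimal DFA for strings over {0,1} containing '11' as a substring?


KMP-style automaton: 2 progress states + 1 absorbing accept = 3
Minimal DFA: 3 states


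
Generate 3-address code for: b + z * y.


Break into single-operator statements:
t1 = z * y
t2 = b + t1


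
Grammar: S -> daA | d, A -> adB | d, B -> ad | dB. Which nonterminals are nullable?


A nonterminal is nullable iff some alternative derives ε (directly, or every symbol in it is nullable)
Nullable: {}


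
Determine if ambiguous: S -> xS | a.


right-linear, alternatives start with distinct terminals 'x' vs 'a': unique leftmost derivation
Unambiguous
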